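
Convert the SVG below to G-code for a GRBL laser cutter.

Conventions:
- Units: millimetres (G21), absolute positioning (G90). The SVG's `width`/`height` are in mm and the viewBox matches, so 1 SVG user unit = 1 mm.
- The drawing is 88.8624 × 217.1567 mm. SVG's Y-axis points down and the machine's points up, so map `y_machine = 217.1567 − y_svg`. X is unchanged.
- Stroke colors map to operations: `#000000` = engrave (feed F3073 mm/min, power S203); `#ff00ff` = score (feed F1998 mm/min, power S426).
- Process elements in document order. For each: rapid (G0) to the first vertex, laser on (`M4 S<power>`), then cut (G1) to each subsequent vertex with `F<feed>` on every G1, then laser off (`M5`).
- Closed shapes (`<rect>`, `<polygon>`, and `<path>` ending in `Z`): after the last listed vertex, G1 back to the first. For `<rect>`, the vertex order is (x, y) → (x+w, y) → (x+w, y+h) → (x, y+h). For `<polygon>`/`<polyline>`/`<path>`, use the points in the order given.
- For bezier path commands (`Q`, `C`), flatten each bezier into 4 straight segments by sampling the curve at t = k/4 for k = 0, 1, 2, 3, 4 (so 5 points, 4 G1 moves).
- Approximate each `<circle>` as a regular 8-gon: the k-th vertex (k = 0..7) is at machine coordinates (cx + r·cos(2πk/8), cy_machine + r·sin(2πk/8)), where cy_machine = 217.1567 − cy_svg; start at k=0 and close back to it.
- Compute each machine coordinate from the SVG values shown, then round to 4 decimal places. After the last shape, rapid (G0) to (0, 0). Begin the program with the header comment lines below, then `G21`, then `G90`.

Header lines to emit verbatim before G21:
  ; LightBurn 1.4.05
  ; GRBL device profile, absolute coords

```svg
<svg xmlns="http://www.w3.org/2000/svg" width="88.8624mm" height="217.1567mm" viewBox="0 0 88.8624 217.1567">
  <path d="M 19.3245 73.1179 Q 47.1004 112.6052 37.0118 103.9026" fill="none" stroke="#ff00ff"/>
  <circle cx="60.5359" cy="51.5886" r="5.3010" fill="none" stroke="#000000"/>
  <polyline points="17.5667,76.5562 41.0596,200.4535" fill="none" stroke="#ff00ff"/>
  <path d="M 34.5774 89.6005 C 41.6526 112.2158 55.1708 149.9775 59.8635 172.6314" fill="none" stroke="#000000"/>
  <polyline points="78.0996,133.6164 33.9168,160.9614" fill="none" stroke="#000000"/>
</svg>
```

; LightBurn 1.4.05
; GRBL device profile, absolute coords
G21
G90
G0 X19.3245 Y144.0388
M4 S426
G1 X30.8459 Y127.3070 F1998
G1 X37.6343 Y116.5990 F1998
G1 X39.6896 Y111.9147 F1998
G1 X37.0118 Y113.2541 F1998
M5
G0 X65.8369 Y165.5681
M4 S203
G1 X64.2843 Y169.3165 F3073
G1 X60.5359 Y170.8691 F3073
G1 X56.7875 Y169.3165 F3073
G1 X55.2349 Y165.5681 F3073
G1 X56.7875 Y161.8197 F3073
G1 X60.5359 Y160.2671 F3073
G1 X64.2843 Y161.8197 F3073
G1 X65.8369 Y165.5681 F3073
M5
G0 X17.5667 Y140.6005
M4 S426
G1 X41.0596 Y16.7032 F1998
M5
G0 X34.5774 Y127.5562
M4 S203
G1 X40.8533 Y108.2275 F3073
G1 X48.1139 Y86.0552 F3073
G1 X54.9278 Y63.8757 F3073
G1 X59.8635 Y44.5253 F3073
M5
G0 X78.0996 Y83.5403
M4 S203
G1 X33.9168 Y56.1953 F3073
M5
G0 X0.0000 Y0.0000

viewBox `0 0 88.8624 217.1567` with mm width/height → 1 unit = 1 mm. Flip: y_m = 217.1567 − y_svg.

**Shape 1** — `<path>` quadratic bezier, stroke `#ff00ff` → score (S426, F1998). Control points (SVG): P0=(19.3245,73.1179), P1=(47.1004,112.6052), P2=(37.0118,103.9026); sampled at t=k/4. Machine vertices: (19.3245,144.0388) → (30.8459,127.3070) → (37.6343,116.5990) → (39.6896,111.9147) → (37.0118,113.2541). Open path.

**Shape 2** — `<circle>` circle, stroke `#000000` → engrave (S203, F3073). Machine vertices: (65.8369,165.5681) → (64.2843,169.3165) → (60.5359,170.8691) → (56.7875,169.3165) → (55.2349,165.5681) → (56.7875,161.8197) → (60.5359,160.2671) → (64.2843,161.8197) → (65.8369,165.5681). Closed: final G1 returns to the first vertex.

**Shape 3** — `<polyline>` line segment, stroke `#ff00ff` → score (S426, F1998). Machine vertices: (17.5667,140.6005) → (41.0596,16.7032). Open path.

**Shape 4** — `<path>` cubic bezier, stroke `#000000` → engrave (S203, F3073). Control points (SVG): P0=(34.5774,89.6005), P1=(41.6526,112.2158), P2=(55.1708,149.9775), P3=(59.8635,172.6314); sampled at t=k/4. Machine vertices: (34.5774,127.5562) → (40.8533,108.2275) → (48.1139,86.0552) → (54.9278,63.8757) → (59.8635,44.5253). Open path.

**Shape 5** — `<polyline>` line segment, stroke `#000000` → engrave (S203, F3073). Machine vertices: (78.0996,83.5403) → (33.9168,56.1953). Open path.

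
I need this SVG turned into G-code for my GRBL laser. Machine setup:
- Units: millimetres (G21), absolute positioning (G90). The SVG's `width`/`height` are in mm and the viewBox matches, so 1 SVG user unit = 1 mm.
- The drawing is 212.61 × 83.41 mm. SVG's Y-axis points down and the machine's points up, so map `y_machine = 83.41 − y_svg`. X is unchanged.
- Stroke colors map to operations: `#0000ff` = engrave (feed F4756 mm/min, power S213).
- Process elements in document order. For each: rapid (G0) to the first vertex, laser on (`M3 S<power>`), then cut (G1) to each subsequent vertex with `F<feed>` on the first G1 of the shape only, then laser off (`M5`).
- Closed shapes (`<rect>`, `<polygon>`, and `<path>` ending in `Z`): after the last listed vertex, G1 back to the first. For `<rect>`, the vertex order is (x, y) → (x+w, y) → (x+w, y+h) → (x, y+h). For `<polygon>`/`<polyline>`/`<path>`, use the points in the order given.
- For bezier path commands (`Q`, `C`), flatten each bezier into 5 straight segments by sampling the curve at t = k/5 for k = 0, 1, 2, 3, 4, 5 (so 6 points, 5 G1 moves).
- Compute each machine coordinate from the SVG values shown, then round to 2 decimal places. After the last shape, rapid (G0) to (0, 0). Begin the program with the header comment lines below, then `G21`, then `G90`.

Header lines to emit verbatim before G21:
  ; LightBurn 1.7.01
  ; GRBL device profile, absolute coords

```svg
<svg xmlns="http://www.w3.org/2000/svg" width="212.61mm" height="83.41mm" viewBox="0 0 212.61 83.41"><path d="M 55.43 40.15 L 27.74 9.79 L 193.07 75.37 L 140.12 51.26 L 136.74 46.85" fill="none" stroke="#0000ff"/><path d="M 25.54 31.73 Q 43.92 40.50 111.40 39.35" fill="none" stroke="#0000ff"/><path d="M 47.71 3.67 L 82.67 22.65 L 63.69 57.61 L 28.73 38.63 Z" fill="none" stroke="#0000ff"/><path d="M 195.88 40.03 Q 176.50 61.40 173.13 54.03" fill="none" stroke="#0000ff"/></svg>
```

viewBox `0 0 212.61 83.41` with mm width/height → 1 unit = 1 mm. Flip: y_m = 83.41 − y_svg.

**Shape 1** — `<path>` open polyline, stroke `#0000ff` → engrave (S213, F4756). Machine vertices: (55.43,43.26) → (27.74,73.62) → (193.07,8.04) → (140.12,32.15) → (136.74,36.56). Open path.

**Shape 2** — `<path>` quadratic bezier, stroke `#0000ff` → engrave (S213, F4756). Control points (SVG): P0=(25.54,31.73), P1=(43.92,40.50), P2=(111.40,39.35); sampled at t=k/5. Machine vertices: (25.54,51.68) → (34.86,48.57) → (48.10,46.25) → (65.27,44.73) → (86.37,44.00) → (111.40,44.06). Open path.

**Shape 3** — `<path>` regular polygon, stroke `#0000ff` → engrave (S213, F4756). Machine vertices: (47.71,79.74) → (82.67,60.76) → (63.69,25.80) → (28.73,44.78) → (47.71,79.74). Closed: final G1 returns to the first vertex.

**Shape 4** — `<path>` quadratic bezier, stroke `#0000ff` → engrave (S213, F4756). Control points (SVG): P0=(195.88,40.03), P1=(176.50,61.40), P2=(173.13,54.03); sampled at t=k/5. Machine vertices: (195.88,43.38) → (188.77,35.98) → (182.94,30.88) → (178.39,28.08) → (175.12,27.58) → (173.13,29.38). Open path.

; LightBurn 1.7.01
; GRBL device profile, absolute coords
G21
G90
G0 X55.43 Y43.26
M3 S213
G1 X27.74 Y73.62 F4756
G1 X193.07 Y8.04
G1 X140.12 Y32.15
G1 X136.74 Y36.56
M5
G0 X25.54 Y51.68
M3 S213
G1 X34.86 Y48.57 F4756
G1 X48.10 Y46.25
G1 X65.27 Y44.73
G1 X86.37 Y44.00
G1 X111.40 Y44.06
M5
G0 X47.71 Y79.74
M3 S213
G1 X82.67 Y60.76 F4756
G1 X63.69 Y25.80
G1 X28.73 Y44.78
G1 X47.71 Y79.74
M5
G0 X195.88 Y43.38
M3 S213
G1 X188.77 Y35.98 F4756
G1 X182.94 Y30.88
G1 X178.39 Y28.08
G1 X175.12 Y27.58
G1 X173.13 Y29.38
M5
G0 X0.00 Y0.00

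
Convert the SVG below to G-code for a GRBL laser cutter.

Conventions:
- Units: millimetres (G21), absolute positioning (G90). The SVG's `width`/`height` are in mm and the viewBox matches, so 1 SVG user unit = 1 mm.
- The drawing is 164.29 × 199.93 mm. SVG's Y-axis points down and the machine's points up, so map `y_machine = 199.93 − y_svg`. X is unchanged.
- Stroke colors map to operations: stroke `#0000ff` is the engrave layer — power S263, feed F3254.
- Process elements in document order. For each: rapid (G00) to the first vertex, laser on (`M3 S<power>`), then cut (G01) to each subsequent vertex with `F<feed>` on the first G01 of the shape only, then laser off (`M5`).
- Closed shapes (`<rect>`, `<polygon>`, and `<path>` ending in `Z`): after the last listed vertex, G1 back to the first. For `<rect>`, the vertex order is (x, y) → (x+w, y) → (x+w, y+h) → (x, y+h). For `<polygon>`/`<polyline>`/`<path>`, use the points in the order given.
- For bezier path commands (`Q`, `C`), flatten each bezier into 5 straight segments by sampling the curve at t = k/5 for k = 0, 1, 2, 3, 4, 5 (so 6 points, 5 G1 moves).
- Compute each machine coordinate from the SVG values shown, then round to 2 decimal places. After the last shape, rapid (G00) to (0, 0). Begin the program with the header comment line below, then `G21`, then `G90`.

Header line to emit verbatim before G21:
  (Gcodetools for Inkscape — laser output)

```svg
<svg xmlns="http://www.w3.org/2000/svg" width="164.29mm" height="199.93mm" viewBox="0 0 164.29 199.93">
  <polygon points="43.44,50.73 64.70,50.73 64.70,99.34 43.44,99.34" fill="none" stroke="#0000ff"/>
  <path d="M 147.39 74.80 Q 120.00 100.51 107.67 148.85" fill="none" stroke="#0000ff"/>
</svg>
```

(Gcodetools for Inkscape — laser output)
G21
G90
G00 X43.44 Y149.20
M3 S263
G01 X64.70 Y149.20 F3254
G01 X64.70 Y100.59
G01 X43.44 Y100.59
G01 X43.44 Y149.20
M5
G00 X147.39 Y125.13
M3 S263
G01 X137.04 Y113.94 F3254
G01 X127.89 Y100.94
G01 X119.94 Y86.13
G01 X113.20 Y69.51
G01 X107.67 Y51.08
M5
G00 X0.00 Y0.00

1 u = 1 mm; y_m = 199.93 − y.

[1] `<polygon>` rectangle, #0000ff→engrave S263 F3254: (43.44,149.20) → (64.70,149.20) → (64.70,100.59) → (43.44,100.59) → (43.44,149.20) (closed)

[2] `<path>` quadratic bezier, #0000ff→engrave S263 F3254: (147.39,125.13) → (137.04,113.94) → (127.89,100.94) → (119.94,86.13) → (113.20,69.51) → (107.67,51.08)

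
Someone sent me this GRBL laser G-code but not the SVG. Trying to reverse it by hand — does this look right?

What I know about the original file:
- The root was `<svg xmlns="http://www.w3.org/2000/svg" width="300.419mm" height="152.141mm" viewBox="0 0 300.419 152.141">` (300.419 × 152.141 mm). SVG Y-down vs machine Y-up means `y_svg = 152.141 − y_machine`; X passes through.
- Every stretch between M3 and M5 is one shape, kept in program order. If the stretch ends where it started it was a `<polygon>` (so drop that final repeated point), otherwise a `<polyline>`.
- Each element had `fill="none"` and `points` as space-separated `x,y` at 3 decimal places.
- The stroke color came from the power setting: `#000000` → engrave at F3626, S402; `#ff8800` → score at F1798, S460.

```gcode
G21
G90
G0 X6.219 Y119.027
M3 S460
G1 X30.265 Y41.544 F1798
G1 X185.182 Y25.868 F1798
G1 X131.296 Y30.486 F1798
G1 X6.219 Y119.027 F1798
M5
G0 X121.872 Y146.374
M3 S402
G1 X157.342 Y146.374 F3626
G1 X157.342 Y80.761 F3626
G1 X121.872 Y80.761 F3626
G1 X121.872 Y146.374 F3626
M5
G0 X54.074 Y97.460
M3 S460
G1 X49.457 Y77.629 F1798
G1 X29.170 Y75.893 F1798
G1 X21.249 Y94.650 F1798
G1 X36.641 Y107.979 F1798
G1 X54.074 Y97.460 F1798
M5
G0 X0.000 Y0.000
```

<svg xmlns="http://www.w3.org/2000/svg" width="300.419mm" height="152.141mm" viewBox="0 0 300.419 152.141">
  <polygon points="6.219,33.114 30.265,110.597 185.182,126.273 131.296,121.655" fill="none" stroke="#ff8800"/>
  <polygon points="121.872,5.767 157.342,5.767 157.342,71.380 121.872,71.380" fill="none" stroke="#000000"/>
  <polygon points="54.074,54.681 49.457,74.512 29.170,76.248 21.249,57.491 36.641,44.162" fill="none" stroke="#ff8800"/>
</svg>

y_svg = 152.141 − y_m.

[1] S460→`#ff8800` (score); closed run; points: 6.219,33.114 30.265,110.597 185.182,126.273 131.296,121.655

[2] S402→`#000000` (engrave); closed run; points: 121.872,5.767 157.342,5.767 157.342,71.380 121.872,71.380

[3] S460→`#ff8800` (score); closed run; points: 54.074,54.681 49.457,74.512 29.170,76.248 21.249,57.491 36.641,44.162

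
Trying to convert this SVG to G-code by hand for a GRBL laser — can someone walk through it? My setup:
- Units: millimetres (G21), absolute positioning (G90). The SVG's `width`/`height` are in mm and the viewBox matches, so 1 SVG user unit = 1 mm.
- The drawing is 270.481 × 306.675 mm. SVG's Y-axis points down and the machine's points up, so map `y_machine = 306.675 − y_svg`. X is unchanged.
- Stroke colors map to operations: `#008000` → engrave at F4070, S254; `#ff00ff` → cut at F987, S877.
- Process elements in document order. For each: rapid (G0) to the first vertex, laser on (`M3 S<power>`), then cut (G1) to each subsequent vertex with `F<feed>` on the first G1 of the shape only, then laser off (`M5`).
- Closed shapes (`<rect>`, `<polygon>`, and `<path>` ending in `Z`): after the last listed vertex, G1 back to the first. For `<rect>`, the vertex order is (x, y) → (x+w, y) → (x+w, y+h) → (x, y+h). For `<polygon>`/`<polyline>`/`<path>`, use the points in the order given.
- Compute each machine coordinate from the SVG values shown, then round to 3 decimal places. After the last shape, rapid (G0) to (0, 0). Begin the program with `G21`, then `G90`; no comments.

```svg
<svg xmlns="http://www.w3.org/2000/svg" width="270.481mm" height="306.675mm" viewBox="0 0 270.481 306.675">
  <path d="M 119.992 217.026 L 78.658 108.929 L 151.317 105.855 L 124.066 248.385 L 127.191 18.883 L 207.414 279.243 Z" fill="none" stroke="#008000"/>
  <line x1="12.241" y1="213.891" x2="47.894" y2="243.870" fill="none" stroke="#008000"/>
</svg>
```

G21
G90
G0 X119.992 Y89.649
M3 S254
G1 X78.658 Y197.746 F4070
G1 X151.317 Y200.820
G1 X124.066 Y58.290
G1 X127.191 Y287.792
G1 X207.414 Y27.432
G1 X119.992 Y89.649
M5
G0 X12.241 Y92.784
M3 S254
G1 X47.894 Y62.805 F4070
M5
G0 X0.000 Y0.000

1 u = 1 mm; y_m = 306.675 − y.

[1] `<path>` closed polygon, #008000→engrave S254 F4070: (119.992,89.649) → (78.658,197.746) → (151.317,200.820) → (124.066,58.290) → (127.191,287.792) → (207.414,27.432) → (119.992,89.649) (closed)

[2] `<line>` line segment, #008000→engrave S254 F4070: (12.241,92.784) → (47.894,62.805)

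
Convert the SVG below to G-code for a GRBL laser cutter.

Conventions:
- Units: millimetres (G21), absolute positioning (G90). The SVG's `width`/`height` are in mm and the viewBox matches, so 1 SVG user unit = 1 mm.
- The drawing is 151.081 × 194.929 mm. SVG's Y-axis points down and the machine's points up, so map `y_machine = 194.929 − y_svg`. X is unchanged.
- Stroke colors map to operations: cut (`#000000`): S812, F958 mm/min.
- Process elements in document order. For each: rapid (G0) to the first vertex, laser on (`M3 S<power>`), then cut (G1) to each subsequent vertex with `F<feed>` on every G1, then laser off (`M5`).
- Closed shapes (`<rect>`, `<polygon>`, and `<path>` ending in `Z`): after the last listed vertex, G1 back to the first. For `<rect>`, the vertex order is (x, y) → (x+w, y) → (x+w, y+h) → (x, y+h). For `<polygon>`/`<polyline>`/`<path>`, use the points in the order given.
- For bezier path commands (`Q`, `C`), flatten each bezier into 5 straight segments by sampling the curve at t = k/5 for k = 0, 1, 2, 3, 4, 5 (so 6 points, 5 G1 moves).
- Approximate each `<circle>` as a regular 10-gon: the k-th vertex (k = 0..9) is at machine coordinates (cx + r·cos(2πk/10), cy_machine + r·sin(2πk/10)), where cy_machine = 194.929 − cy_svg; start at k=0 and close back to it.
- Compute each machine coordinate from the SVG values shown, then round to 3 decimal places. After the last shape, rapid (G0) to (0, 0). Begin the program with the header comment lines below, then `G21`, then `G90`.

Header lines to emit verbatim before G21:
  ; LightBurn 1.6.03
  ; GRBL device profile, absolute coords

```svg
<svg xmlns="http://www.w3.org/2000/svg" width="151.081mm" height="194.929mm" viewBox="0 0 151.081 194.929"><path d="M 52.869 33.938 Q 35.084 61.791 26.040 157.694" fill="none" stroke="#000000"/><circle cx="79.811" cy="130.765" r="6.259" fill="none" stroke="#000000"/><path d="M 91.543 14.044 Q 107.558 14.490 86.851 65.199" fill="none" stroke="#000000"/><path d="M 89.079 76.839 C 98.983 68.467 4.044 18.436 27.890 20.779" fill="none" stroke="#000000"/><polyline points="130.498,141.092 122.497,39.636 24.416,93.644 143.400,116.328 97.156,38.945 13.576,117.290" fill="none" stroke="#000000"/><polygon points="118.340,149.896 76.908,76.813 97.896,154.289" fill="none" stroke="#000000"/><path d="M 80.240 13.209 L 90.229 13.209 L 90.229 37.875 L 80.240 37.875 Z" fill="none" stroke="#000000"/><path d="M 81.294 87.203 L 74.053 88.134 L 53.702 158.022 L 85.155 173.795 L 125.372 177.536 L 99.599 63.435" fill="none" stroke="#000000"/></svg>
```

; LightBurn 1.6.03
; GRBL device profile, absolute coords
G21
G90
G0 X52.869 Y160.991
M3 S812
G1 X46.105 Y147.128 F958
G1 X40.040 Y127.821 F958
G1 X34.674 Y103.069 F958
G1 X30.007 Y72.874 F958
G1 X26.040 Y37.235 F958
M5
G0 X86.070 Y64.164
M3 S812
G1 X84.875 Y67.843 F958
G1 X81.745 Y70.117 F958
G1 X77.877 Y70.117 F958
G1 X74.747 Y67.843 F958
G1 X73.552 Y64.164 F958
G1 X74.747 Y60.485 F958
G1 X77.877 Y58.211 F958
G1 X81.745 Y58.211 F958
G1 X84.875 Y60.485 F958
G1 X86.070 Y64.164 F958
M5
G0 X91.543 Y180.885
M3 S812
G1 X96.480 Y178.696 F958
G1 X98.479 Y172.486 F958
G1 X97.541 Y162.255 F958
G1 X93.665 Y148.003 F958
G1 X86.851 Y129.730 F958
M5
G0 X89.079 Y118.090
M3 S812
G1 X84.229 Y127.360 F958
G1 X64.951 Y142.115 F958
G1 X41.979 Y157.840 F958
G1 X26.048 Y170.023 F958
G1 X27.890 Y174.150 F958
M5
G0 X130.498 Y53.837
M3 S812
G1 X122.497 Y155.293 F958
G1 X24.416 Y101.285 F958
G1 X143.400 Y78.601 F958
G1 X97.156 Y155.984 F958
G1 X13.576 Y77.639 F958
M5
G0 X118.340 Y45.033
M3 S812
G1 X76.908 Y118.116 F958
G1 X97.896 Y40.640 F958
G1 X118.340 Y45.033 F958
M5
G0 X80.240 Y181.720
M3 S812
G1 X90.229 Y181.720 F958
G1 X90.229 Y157.054 F958
G1 X80.240 Y157.054 F958
G1 X80.240 Y181.720 F958
M5
G0 X81.294 Y107.726
M3 S812
G1 X74.053 Y106.795 F958
G1 X53.702 Y36.907 F958
G1 X85.155 Y21.134 F958
G1 X125.372 Y17.393 F958
G1 X99.599 Y131.494 F958
M5
G0 X0.000 Y0.000

1 u = 1 mm; y_m = 194.929 − y.

[1] `<path>` quadratic bezier, #000000→cut S812 F958: (52.869,160.991) → (46.105,147.128) → (40.040,127.821) → (34.674,103.069) → (30.007,72.874) → (26.040,37.235)

[2] `<circle>` circle, #000000→cut S812 F958: (86.070,64.164) → (84.875,67.843) → (81.745,70.117) → (77.877,70.117) → (74.747,67.843) → (73.552,64.164) → (74.747,60.485) → (77.877,58.211) → (81.745,58.211) → (84.875,60.485) → (86.070,64.164) (closed)

[3] `<path>` quadratic bezier, #000000→cut S812 F958: (91.543,180.885) → (96.480,178.696) → (98.479,172.486) → (97.541,162.255) → (93.665,148.003) → (86.851,129.730)

[4] `<path>` cubic bezier, #000000→cut S812 F958: (89.079,118.090) → (84.229,127.360) → (64.951,142.115) → (41.979,157.840) → (26.048,170.023) → (27.890,174.150)

[5] `<polyline>` open polyline, #000000→cut S812 F958: (130.498,53.837) → (122.497,155.293) → (24.416,101.285) → (143.400,78.601) → (97.156,155.984) → (13.576,77.639)

[6] `<polygon>` closed polygon, #000000→cut S812 F958: (118.340,45.033) → (76.908,118.116) → (97.896,40.640) → (118.340,45.033) (closed)

[7] `<path>` rectangle, #000000→cut S812 F958: (80.240,181.720) → (90.229,181.720) → (90.229,157.054) → (80.240,157.054) → (80.240,181.720) (closed)

[8] `<path>` open polyline, #000000→cut S812 F958: (81.294,107.726) → (74.053,106.795) → (53.702,36.907) → (85.155,21.134) → (125.372,17.393) → (99.599,131.494)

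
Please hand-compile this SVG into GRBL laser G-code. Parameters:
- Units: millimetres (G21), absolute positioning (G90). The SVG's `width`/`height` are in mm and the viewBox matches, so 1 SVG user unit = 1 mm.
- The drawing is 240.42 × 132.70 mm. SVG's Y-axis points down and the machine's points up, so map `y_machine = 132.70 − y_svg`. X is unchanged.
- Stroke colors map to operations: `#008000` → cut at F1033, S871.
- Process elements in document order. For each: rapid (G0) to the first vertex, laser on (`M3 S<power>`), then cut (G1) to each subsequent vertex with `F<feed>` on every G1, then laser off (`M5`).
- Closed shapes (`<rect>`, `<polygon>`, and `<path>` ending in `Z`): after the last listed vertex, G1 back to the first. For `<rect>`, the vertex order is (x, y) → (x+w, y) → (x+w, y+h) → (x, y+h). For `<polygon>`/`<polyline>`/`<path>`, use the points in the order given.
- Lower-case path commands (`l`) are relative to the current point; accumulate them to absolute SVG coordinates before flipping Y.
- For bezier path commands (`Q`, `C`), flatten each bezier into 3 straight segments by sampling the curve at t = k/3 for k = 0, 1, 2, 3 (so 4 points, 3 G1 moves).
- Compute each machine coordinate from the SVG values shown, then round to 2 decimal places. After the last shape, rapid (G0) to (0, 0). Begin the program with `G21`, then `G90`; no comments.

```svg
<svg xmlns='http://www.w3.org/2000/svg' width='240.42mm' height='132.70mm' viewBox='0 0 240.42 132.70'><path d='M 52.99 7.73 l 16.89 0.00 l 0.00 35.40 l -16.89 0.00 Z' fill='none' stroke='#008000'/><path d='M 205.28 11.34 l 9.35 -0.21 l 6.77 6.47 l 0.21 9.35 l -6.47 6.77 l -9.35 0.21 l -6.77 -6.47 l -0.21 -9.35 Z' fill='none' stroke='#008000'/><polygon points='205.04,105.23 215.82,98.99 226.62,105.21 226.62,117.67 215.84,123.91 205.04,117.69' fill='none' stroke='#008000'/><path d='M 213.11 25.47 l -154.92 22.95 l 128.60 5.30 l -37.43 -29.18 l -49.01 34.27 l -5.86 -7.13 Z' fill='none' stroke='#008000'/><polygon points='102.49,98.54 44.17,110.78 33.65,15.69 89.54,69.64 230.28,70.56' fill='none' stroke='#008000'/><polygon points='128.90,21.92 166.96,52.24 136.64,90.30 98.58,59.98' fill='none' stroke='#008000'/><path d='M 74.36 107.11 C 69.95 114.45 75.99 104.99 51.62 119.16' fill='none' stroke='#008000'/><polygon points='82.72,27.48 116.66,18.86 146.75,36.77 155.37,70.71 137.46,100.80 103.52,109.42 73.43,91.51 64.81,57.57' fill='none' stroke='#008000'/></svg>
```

Since the viewBox matches the mm dimensions, user units are millimetres directly. The only transform is the Y-flip y_m = 132.70 − y_svg.

Shape 1 is a rectangle drawn with `<path>`. Its stroke #008000 means cut at S871, F1033. After flipping Y the toolpath is (52.99,124.97) → (69.88,124.97) → (69.88,89.57) → (52.99,89.57) → (52.99,124.97), returning to the start.

Shape 2 is a regular polygon drawn with `<path>`. Its stroke #008000 means cut at S871, F1033. After flipping Y the toolpath is (205.28,121.36) → (214.63,121.57) → (221.40,115.10) → (221.61,105.75) → (215.14,98.98) → (205.79,98.77) → (199.02,105.24) → (198.81,114.59) → (205.28,121.36), returning to the start.

Shape 3 is a regular polygon drawn with `<polygon>`. Its stroke #008000 means cut at S871, F1033. After flipping Y the toolpath is (205.04,27.47) → (215.82,33.71) → (226.62,27.49) → (226.62,15.03) → (215.84,8.79) → (205.04,15.01) → (205.04,27.47), returning to the start.

Shape 4 is a closed polygon drawn with `<path>`. Its stroke #008000 means cut at S871, F1033. After flipping Y the toolpath is (213.11,107.23) → (58.19,84.28) → (186.79,78.98) → (149.36,108.16) → (100.35,73.89) → (94.49,81.02) → (213.11,107.23), returning to the start.

Shape 5 is a closed polygon drawn with `<polygon>`. Its stroke #008000 means cut at S871, F1033. After flipping Y the toolpath is (102.49,34.16) → (44.17,21.92) → (33.65,117.01) → (89.54,63.06) → (230.28,62.14) → (102.49,34.16), returning to the start.

Shape 6 is a regular polygon drawn with `<polygon>`. Its stroke #008000 means cut at S871, F1033. After flipping Y the toolpath is (128.90,110.78) → (166.96,80.46) → (136.64,42.40) → (98.58,72.72) → (128.90,110.78), returning to the start.

Shape 7 is a cubic bezier drawn with `<path>`. Its stroke #008000 means cut at S871, F1033. After flipping Y the toolpath is (74.36,25.59) → (71.92,22.35) → (67.37,21.33) → (51.62,13.54).

Shape 8 is a regular polygon drawn with `<polygon>`. Its stroke #008000 means cut at S871, F1033. After flipping Y the toolpath is (82.72,105.22) → (116.66,113.84) → (146.75,95.93) → (155.37,61.99) → (137.46,31.90) → (103.52,23.28) → (73.43,41.19) → (64.81,75.13) → (82.72,105.22), returning to the start.

G21
G90
G0 X52.99 Y124.97
M3 S871
G1 X69.88 Y124.97 F1033
G1 X69.88 Y89.57 F1033
G1 X52.99 Y89.57 F1033
G1 X52.99 Y124.97 F1033
M5
G0 X205.28 Y121.36
M3 S871
G1 X214.63 Y121.57 F1033
G1 X221.40 Y115.10 F1033
G1 X221.61 Y105.75 F1033
G1 X215.14 Y98.98 F1033
G1 X205.79 Y98.77 F1033
G1 X199.02 Y105.24 F1033
G1 X198.81 Y114.59 F1033
G1 X205.28 Y121.36 F1033
M5
G0 X205.04 Y27.47
M3 S871
G1 X215.82 Y33.71 F1033
G1 X226.62 Y27.49 F1033
G1 X226.62 Y15.03 F1033
G1 X215.84 Y8.79 F1033
G1 X205.04 Y15.01 F1033
G1 X205.04 Y27.47 F1033
M5
G0 X213.11 Y107.23
M3 S871
G1 X58.19 Y84.28 F1033
G1 X186.79 Y78.98 F1033
G1 X149.36 Y108.16 F1033
G1 X100.35 Y73.89 F1033
G1 X94.49 Y81.02 F1033
G1 X213.11 Y107.23 F1033
M5
G0 X102.49 Y34.16
M3 S871
G1 X44.17 Y21.92 F1033
G1 X33.65 Y117.01 F1033
G1 X89.54 Y63.06 F1033
G1 X230.28 Y62.14 F1033
G1 X102.49 Y34.16 F1033
M5
G0 X128.90 Y110.78
M3 S871
G1 X166.96 Y80.46 F1033
G1 X136.64 Y42.40 F1033
G1 X98.58 Y72.72 F1033
G1 X128.90 Y110.78 F1033
M5
G0 X74.36 Y25.59
M3 S871
G1 X71.92 Y22.35 F1033
G1 X67.37 Y21.33 F1033
G1 X51.62 Y13.54 F1033
M5
G0 X82.72 Y105.22
M3 S871
G1 X116.66 Y113.84 F1033
G1 X146.75 Y95.93 F1033
G1 X155.37 Y61.99 F1033
G1 X137.46 Y31.90 F1033
G1 X103.52 Y23.28 F1033
G1 X73.43 Y41.19 F1033
G1 X64.81 Y75.13 F1033
G1 X82.72 Y105.22 F1033
M5
G0 X0.00 Y0.00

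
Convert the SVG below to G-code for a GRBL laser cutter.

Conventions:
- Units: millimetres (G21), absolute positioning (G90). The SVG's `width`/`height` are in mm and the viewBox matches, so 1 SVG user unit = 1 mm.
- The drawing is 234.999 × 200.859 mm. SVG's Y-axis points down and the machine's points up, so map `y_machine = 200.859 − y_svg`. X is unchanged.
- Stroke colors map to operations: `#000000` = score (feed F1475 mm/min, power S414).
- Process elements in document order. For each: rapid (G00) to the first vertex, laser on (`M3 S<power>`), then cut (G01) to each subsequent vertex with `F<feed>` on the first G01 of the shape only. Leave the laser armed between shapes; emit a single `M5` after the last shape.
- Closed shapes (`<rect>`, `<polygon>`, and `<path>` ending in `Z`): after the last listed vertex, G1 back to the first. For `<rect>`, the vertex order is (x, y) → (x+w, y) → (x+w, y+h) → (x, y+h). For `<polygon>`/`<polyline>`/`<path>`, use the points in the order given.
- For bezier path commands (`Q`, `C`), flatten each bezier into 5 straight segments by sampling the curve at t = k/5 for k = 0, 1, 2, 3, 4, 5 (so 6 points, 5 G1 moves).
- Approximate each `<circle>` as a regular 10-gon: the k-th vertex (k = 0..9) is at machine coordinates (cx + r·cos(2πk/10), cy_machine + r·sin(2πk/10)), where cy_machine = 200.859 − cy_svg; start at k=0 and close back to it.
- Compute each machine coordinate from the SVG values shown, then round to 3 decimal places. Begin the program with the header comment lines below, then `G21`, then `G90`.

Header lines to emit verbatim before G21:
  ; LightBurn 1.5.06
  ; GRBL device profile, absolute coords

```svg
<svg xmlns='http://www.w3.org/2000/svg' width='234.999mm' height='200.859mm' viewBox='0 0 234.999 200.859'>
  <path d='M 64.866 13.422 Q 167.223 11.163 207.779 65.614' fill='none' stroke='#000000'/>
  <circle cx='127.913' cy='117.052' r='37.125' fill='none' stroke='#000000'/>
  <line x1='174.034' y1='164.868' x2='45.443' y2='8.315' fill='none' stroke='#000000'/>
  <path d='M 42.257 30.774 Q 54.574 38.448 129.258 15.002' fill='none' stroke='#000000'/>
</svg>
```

1 u = 1 mm; y_m = 200.859 − y.

[1] `<path>` quadratic bezier, #000000→score S414 F1475: (64.866,187.437) → (103.337,186.072) → (136.863,180.171) → (165.446,169.732) → (189.085,154.757) → (207.779,135.245)

[2] `<circle>` circle, #000000→score S414 F1475: (165.038,83.807) → (157.948,105.629) → (139.385,119.115) → (116.441,119.115) → (97.878,105.629) → (90.788,83.807) → (97.878,61.985) → (116.441,48.499) → (139.385,48.499) → (157.948,61.985) → (165.038,83.807) (closed)

[3] `<line>` line segment, #000000→score S414 F1475: (174.034,35.991) → (45.443,192.544)

[4] `<path>` quadratic bezier, #000000→score S414 F1475: (42.257,170.085) → (49.678,168.260) → (62.089,168.925) → (79.490,172.079) → (101.879,177.723) → (129.258,185.857)

; LightBurn 1.5.06
; GRBL device profile, absolute coords
G21
G90
G00 X64.866 Y187.437
M3 S414
G01 X103.337 Y186.072 F1475
G01 X136.863 Y180.171
G01 X165.446 Y169.732
G01 X189.085 Y154.757
G01 X207.779 Y135.245
G00 X165.038 Y83.807
M3 S414
G01 X157.948 Y105.629 F1475
G01 X139.385 Y119.115
G01 X116.441 Y119.115
G01 X97.878 Y105.629
G01 X90.788 Y83.807
G01 X97.878 Y61.985
G01 X116.441 Y48.499
G01 X139.385 Y48.499
G01 X157.948 Y61.985
G01 X165.038 Y83.807
G00 X174.034 Y35.991
M3 S414
G01 X45.443 Y192.544 F1475
G00 X42.257 Y170.085
M3 S414
G01 X49.678 Y168.260 F1475
G01 X62.089 Y168.925
G01 X79.490 Y172.079
G01 X101.879 Y177.723
G01 X129.258 Y185.857
M5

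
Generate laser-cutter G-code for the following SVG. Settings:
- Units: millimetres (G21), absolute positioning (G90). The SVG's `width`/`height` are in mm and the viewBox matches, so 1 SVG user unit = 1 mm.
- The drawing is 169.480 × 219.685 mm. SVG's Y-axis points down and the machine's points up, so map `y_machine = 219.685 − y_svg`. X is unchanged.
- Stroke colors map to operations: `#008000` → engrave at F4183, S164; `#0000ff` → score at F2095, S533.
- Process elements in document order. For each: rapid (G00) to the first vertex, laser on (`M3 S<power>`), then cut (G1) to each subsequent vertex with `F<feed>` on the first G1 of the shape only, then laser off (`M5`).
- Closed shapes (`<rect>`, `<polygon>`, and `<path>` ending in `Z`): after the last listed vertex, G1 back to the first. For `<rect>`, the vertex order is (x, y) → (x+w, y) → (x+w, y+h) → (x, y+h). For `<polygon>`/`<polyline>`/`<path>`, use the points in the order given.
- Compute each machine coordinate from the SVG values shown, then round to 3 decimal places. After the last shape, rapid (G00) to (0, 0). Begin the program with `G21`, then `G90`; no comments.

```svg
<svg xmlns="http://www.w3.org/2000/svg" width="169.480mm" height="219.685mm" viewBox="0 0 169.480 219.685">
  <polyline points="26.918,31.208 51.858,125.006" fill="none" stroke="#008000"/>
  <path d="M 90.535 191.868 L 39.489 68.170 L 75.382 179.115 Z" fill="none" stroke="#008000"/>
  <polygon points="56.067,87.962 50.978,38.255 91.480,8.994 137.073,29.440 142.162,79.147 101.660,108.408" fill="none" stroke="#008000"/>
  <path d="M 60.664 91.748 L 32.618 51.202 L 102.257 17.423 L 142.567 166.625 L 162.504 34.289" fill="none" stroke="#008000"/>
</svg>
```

G21
G90
G00 X26.918 Y188.477
M3 S164
G1 X51.858 Y94.679 F4183
M5
G00 X90.535 Y27.817
M3 S164
G1 X39.489 Y151.515 F4183
G1 X75.382 Y40.570
G1 X90.535 Y27.817
M5
G00 X56.067 Y131.723
M3 S164
G1 X50.978 Y181.430 F4183
G1 X91.480 Y210.691
G1 X137.073 Y190.245
G1 X142.162 Y140.538
G1 X101.660 Y111.277
G1 X56.067 Y131.723
M5
G00 X60.664 Y127.937
M3 S164
G1 X32.618 Y168.483 F4183
G1 X102.257 Y202.262
G1 X142.567 Y53.060
G1 X162.504 Y185.396
M5
G00 X0.000 Y0.000

Since the viewBox matches the mm dimensions, user units are millimetres directly. The only transform is the Y-flip y_m = 219.685 − y_svg.

Shape 1 is a line segment drawn with `<polyline>`. Its stroke #008000 means engrave at S164, F4183. After flipping Y the toolpath is (26.918,188.477) → (51.858,94.679).

Shape 2 is a closed polygon drawn with `<path>`. Its stroke #008000 means engrave at S164, F4183. After flipping Y the toolpath is (90.535,27.817) → (39.489,151.515) → (75.382,40.570) → (90.535,27.817), returning to the start.

Shape 3 is a regular polygon drawn with `<polygon>`. Its stroke #008000 means engrave at S164, F4183. After flipping Y the toolpath is (56.067,131.723) → (50.978,181.430) → (91.480,210.691) → (137.073,190.245) → (142.162,140.538) → (101.660,111.277) → (56.067,131.723), returning to the start.

Shape 4 is a open polyline drawn with `<path>`. Its stroke #008000 means engrave at S164, F4183. After flipping Y the toolpath is (60.664,127.937) → (32.618,168.483) → (102.257,202.262) → (142.567,53.060) → (162.504,185.396).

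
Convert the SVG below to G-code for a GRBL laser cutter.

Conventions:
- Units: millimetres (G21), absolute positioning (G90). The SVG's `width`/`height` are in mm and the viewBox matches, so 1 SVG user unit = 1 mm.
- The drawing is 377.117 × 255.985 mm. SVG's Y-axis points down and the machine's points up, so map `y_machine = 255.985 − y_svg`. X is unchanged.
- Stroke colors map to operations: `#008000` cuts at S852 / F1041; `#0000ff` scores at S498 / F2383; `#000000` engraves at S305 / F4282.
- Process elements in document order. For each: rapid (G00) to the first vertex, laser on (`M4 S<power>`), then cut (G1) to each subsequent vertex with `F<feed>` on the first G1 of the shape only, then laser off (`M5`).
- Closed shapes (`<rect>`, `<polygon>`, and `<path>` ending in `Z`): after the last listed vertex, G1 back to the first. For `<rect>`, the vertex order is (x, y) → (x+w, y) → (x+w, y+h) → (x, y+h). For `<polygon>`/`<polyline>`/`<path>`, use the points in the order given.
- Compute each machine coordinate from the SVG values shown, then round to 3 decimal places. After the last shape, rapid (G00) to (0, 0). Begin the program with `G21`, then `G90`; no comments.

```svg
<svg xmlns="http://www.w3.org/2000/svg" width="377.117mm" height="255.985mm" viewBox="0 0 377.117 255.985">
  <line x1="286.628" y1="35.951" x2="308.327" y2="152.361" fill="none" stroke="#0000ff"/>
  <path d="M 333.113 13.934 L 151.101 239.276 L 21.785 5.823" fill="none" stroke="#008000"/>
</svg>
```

G21
G90
G00 X286.628 Y220.034
M4 S498
G1 X308.327 Y103.624 F2383
M5
G00 X333.113 Y242.051
M4 S852
G1 X151.101 Y16.709 F1041
G1 X21.785 Y250.162
M5
G00 X0.000 Y0.000

Since the viewBox matches the mm dimensions, user units are millimetres directly. The only transform is the Y-flip y_m = 255.985 − y_svg.

Shape 1 is a line segment drawn with `<line>`. Its stroke #0000ff means score at S498, F2383. After flipping Y the toolpath is (286.628,220.034) → (308.327,103.624).

Shape 2 is a open polyline drawn with `<path>`. Its stroke #008000 means cut at S852, F1041. After flipping Y the toolpath is (333.113,242.051) → (151.101,16.709) → (21.785,250.162).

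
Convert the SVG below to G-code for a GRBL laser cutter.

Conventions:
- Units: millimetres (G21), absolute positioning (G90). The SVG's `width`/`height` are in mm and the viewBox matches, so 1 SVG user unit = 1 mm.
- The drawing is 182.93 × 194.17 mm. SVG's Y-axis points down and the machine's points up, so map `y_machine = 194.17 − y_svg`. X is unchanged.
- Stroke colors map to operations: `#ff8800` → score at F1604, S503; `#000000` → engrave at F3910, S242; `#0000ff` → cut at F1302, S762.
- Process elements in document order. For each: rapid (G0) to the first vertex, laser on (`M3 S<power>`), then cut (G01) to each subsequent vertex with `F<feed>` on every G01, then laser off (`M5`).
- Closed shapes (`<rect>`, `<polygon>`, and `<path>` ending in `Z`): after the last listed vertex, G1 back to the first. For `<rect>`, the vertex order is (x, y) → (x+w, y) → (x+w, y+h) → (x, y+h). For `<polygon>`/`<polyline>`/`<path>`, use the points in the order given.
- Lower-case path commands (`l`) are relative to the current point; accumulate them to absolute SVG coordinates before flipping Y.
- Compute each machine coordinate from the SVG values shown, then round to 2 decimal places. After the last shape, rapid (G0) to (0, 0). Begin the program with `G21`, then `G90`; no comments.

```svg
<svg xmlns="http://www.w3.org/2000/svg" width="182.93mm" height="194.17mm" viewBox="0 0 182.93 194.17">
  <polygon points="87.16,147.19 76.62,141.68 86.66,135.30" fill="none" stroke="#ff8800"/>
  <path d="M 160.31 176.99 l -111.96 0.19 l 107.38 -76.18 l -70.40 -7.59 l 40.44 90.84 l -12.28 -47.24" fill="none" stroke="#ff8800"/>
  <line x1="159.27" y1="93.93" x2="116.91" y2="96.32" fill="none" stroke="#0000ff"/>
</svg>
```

viewBox `0 0 182.93 194.17` with mm width/height → 1 unit = 1 mm. Flip: y_m = 194.17 − y_svg.

**Shape 1** — `<polygon>` regular polygon, stroke `#ff8800` → score (S503, F1604). Machine vertices: (87.16,46.98) → (76.62,52.49) → (86.66,58.87) → (87.16,46.98). Closed: final G1 returns to the first vertex.

**Shape 2** — `<path>` open polyline, stroke `#ff8800` → score (S503, F1604). Machine vertices: (160.31,17.18) → (48.35,16.99) → (155.73,93.17) → (85.33,100.76) → (125.77,9.92) → (113.49,57.16). Open path.

**Shape 3** — `<line>` line segment, stroke `#0000ff` → cut (S762, F1302). Machine vertices: (159.27,100.24) → (116.91,97.85). Open path.

G21
G90
G0 X87.16 Y46.98
M3 S503
G01 X76.62 Y52.49 F1604
G01 X86.66 Y58.87 F1604
G01 X87.16 Y46.98 F1604
M5
G0 X160.31 Y17.18
M3 S503
G01 X48.35 Y16.99 F1604
G01 X155.73 Y93.17 F1604
G01 X85.33 Y100.76 F1604
G01 X125.77 Y9.92 F1604
G01 X113.49 Y57.16 F1604
M5
G0 X159.27 Y100.24
M3 S762
G01 X116.91 Y97.85 F1302
M5
G0 X0.00 Y0.00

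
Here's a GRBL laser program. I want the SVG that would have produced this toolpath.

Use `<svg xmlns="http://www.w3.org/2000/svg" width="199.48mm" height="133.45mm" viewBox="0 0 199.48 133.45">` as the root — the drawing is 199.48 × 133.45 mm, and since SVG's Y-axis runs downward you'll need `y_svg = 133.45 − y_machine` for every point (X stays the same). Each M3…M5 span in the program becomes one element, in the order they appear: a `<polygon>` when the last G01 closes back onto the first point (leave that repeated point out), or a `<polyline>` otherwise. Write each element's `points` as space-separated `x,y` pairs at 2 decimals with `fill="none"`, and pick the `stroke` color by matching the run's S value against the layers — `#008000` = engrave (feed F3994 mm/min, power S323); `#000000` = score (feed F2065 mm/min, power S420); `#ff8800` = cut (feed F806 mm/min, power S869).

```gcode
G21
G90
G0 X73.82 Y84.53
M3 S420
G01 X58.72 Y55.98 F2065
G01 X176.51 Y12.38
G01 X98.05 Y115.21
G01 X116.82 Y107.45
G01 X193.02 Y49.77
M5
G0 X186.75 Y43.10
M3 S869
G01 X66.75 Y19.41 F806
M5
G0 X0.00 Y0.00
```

y_svg = 133.45 − y_m.

[1] S420→`#000000` (score); open run; points: 73.82,48.92 58.72,77.47 176.51,121.07 98.05,18.24 116.82,26.00 193.02,83.68

[2] S869→`#ff8800` (cut); open run; points: 186.75,90.35 66.75,114.04

<svg xmlns="http://www.w3.org/2000/svg" width="199.48mm" height="133.45mm" viewBox="0 0 199.48 133.45">
  <polyline points="73.82,48.92 58.72,77.47 176.51,121.07 98.05,18.24 116.82,26.00 193.02,83.68" fill="none" stroke="#000000"/>
  <polyline points="186.75,90.35 66.75,114.04" fill="none" stroke="#ff8800"/>
</svg>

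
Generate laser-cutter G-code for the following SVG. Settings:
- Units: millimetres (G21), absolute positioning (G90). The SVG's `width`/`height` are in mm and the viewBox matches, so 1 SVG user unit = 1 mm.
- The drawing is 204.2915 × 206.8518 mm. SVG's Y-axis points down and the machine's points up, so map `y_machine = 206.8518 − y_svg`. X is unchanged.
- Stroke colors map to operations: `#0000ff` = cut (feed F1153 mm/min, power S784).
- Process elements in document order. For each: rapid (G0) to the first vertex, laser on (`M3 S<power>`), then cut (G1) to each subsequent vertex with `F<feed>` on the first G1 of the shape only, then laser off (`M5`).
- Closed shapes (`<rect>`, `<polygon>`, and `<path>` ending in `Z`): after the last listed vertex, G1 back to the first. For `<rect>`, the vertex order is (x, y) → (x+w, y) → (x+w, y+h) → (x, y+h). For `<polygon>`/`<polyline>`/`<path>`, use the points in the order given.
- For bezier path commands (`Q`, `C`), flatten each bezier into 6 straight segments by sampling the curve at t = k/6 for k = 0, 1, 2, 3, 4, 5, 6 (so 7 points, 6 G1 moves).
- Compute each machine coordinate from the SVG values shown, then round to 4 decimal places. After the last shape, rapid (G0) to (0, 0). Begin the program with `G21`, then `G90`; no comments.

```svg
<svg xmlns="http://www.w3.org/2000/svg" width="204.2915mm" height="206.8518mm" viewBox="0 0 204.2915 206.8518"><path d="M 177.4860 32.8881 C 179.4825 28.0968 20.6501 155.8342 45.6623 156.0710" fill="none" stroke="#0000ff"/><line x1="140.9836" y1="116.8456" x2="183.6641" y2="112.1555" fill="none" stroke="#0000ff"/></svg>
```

viewBox `0 0 204.2915 206.8518` with mm width/height → 1 unit = 1 mm. Flip: y_m = 206.8518 − y_svg.

**Shape 1** — `<path>` cubic bezier, stroke `#0000ff` → cut (S784, F1153). Control points (SVG): P0=(177.4860,32.8881), P1=(179.4825,28.0968), P2=(20.6501,155.8342), P3=(45.6623,156.0710); sampled at t=k/6. Machine vertices: (177.4860,173.9637) → (166.6776,166.5191) → (138.6386,144.2095) → (102.9433,114.2578) → (69.1659,83.8871) → (46.8809,60.3204) → (45.6623,50.7808). Open path.

**Shape 2** — `<line>` line segment, stroke `#0000ff` → cut (S784, F1153). Machine vertices: (140.9836,90.0062) → (183.6641,94.6963). Open path.

G21
G90
G0 X177.4860 Y173.9637
M3 S784
G1 X166.6776 Y166.5191 F1153
G1 X138.6386 Y144.2095
G1 X102.9433 Y114.2578
G1 X69.1659 Y83.8871
G1 X46.8809 Y60.3204
G1 X45.6623 Y50.7808
M5
G0 X140.9836 Y90.0062
M3 S784
G1 X183.6641 Y94.6963 F1153
M5
G0 X0.0000 Y0.0000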